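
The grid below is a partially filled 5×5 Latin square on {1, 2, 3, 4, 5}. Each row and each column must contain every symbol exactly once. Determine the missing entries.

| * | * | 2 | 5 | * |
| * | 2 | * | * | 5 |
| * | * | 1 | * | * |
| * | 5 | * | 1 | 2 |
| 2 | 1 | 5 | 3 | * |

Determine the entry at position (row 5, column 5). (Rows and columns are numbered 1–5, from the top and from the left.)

4

(r2,c4) = 4
(r3,c4) = 2
(r5,c5) = 4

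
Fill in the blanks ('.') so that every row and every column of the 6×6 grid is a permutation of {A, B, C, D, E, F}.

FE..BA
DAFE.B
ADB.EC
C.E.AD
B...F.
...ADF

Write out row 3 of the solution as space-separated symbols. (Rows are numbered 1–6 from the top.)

A D B F E C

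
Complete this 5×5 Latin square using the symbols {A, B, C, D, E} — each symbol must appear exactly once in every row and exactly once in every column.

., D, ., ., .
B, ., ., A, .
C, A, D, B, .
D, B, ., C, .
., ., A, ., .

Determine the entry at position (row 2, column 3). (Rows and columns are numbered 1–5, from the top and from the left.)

C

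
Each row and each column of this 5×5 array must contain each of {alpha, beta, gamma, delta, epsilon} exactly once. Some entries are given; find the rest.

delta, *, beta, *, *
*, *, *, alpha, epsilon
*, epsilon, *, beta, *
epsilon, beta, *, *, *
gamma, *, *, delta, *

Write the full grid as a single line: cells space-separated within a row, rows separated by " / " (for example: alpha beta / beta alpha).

delta gamma beta epsilon alpha / beta delta gamma alpha epsilon / alpha epsilon delta beta gamma / epsilon beta alpha gamma delta / gamma alpha epsilon delta beta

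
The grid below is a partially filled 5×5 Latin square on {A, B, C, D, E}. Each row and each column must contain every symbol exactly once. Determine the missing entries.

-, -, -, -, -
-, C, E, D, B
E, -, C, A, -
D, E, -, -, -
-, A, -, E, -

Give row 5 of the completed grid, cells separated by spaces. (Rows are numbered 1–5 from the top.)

B A D E C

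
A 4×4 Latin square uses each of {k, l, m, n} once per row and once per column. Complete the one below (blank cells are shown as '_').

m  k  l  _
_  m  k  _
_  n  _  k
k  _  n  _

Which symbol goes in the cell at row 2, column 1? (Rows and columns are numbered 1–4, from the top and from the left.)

n

(r1,c4): row 1 has {k,l,m}; column 4 has {k}, so it must be n.
(r2,c4): row 2 has {k,m}; column 4 has {k,n}, so it must be l.
(r3,c1): row 3 has {k,n}; column 1 has {k,m}, so it must be l.
(r3,c3): row 3 has {k,l,n}; column 3 has {k,l,n}, so it must be m.
(r4,c2): row 4 has {k,n}; column 2 has {k,m,n}, so it must be l.
(r4,c4): row 4 has {k,l,n}; column 4 has {k,l,n}, so it must be m.
(r2,c1): row 2 has {k,l,m}; column 1 has {k,l,m}, so it must be n.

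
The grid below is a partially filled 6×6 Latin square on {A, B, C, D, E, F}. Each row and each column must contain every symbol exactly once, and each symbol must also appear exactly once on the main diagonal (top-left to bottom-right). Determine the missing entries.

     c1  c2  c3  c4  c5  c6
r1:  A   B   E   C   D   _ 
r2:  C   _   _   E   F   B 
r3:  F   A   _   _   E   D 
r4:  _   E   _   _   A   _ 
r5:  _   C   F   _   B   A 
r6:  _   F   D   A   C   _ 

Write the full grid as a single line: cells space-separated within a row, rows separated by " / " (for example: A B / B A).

A B E C D F / C D A E F B / F A C B E D / D E B F A C / E C F D B A / B F D A C E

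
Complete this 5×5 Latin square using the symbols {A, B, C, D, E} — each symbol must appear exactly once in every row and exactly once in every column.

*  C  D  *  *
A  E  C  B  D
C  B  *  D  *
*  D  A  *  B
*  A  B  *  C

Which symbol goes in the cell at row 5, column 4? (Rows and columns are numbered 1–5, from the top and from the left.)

E

Cell (r3,c3): row 3 has {B,C,D}; column 3 has {A,B,C,D} → E.
Cell (r3,c5): row 3 has {B,C,D,E}; column 5 has {B,C,D} → A.
Cell (r4,c1): row 4 has {A,B,D}; column 1 has {A,C} → E.
Cell (r4,c4): row 4 has {A,B,D,E}; column 4 has {B,D} → C.
Cell (r5,c1): row 5 has {A,B,C}; column 1 has {A,C,E} → D.
Cell (r5,c4): row 5 has {A,B,C,D}; column 4 has {B,C,D} → E.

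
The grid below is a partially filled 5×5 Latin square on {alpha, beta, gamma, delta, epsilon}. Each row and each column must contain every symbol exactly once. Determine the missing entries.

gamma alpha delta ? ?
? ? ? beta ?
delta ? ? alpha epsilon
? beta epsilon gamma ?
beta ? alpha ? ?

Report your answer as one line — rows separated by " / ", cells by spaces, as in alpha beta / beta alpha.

row 1 has {alpha,gamma,delta}; column 4 has {alpha,beta,gamma} — only epsilon is left for (r1,c4).
row 1 has {alpha,gamma,delta,epsilon}; column 5 has {epsilon} — only beta is left for (r1,c5).
row 2 has {beta}; column 3 has {alpha,delta,epsilon} — only gamma is left for (r2,c3).
row 3 has {alpha,delta,epsilon}; column 2 has {alpha,beta} — only gamma is left for (r3,c2).
row 3 has {alpha,gamma,delta,epsilon}; column 3 has {alpha,gamma,delta,epsilon} — only beta is left for (r3,c3).
row 4 has {beta,gamma,epsilon}; column 1 has {beta,gamma,delta} — only alpha is left for (r4,c1).
row 4 has {alpha,beta,gamma,epsilon}; column 5 has {beta,epsilon} — only delta is left for (r4,c5).
row 5 has {alpha,beta}; column 4 has {alpha,beta,gamma,epsilon} — only delta is left for (r5,c4).
row 5 has {alpha,beta,delta}; column 5 has {beta,delta,epsilon} — only gamma is left for (r5,c5).
row 2 has {beta,gamma}; column 1 has {alpha,beta,gamma,delta} — only epsilon is left for (r2,c1).
row 2 has {beta,gamma,epsilon}; column 2 has {alpha,beta,gamma} — only delta is left for (r2,c2).
row 2 has {beta,gamma,delta,epsilon}; column 5 has {beta,gamma,delta,epsilon} — only alpha is left for (r2,c5).
row 5 has {alpha,beta,gamma,delta}; column 2 has {alpha,beta,gamma,delta} — only epsilon is left for (r5,c2).

gamma alpha delta epsilon beta / epsilon delta gamma beta alpha / delta gamma beta alpha epsilon / alpha beta epsilon gamma delta / beta epsilon alpha delta gamma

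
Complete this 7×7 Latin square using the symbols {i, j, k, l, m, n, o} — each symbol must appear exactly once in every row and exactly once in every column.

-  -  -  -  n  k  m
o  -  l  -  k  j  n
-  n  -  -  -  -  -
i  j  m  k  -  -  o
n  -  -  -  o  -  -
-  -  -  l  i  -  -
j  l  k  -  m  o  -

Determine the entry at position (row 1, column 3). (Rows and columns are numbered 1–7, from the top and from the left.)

o

(r1,c1) = l
(r4,c5) = l
(r4,c6) = n
(r6,c6) = m
(r7,c7) = i
(r3,c5) = j
(r6,c1) = k
(r6,c2) = o
(r6,c7) = j
(r7,c4) = n
(r1,c2) = i
(r2,c2) = m
(r2,c4) = i
(r3,c1) = m
(r3,c4) = o
(r5,c2) = k
(r5,c7) = l
(r6,c3) = n
(r1,c4) = j
(r3,c3) = i
(r3,c6) = l
(r3,c7) = k
(r5,c3) = j
(r5,c4) = m
(r5,c6) = i
(r1,c3) = o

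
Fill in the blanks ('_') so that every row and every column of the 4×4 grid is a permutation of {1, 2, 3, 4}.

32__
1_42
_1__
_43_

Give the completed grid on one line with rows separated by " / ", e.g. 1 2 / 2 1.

(r1,c3) = 1
(r1,c4) = 4
(r2,c2) = 3
(r3,c3) = 2
(r3,c4) = 3
(r4,c1) = 2
(r4,c4) = 1
(r3,c1) = 4

3 2 1 4 / 1 3 4 2 / 4 1 2 3 / 2 4 3 1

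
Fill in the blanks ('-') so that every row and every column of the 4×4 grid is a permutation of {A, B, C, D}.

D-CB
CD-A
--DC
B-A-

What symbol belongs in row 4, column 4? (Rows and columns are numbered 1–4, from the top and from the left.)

D

At row 1, column 2: row 1 has {B,C,D}; column 2 has {D}; that leaves A.
At row 2, column 3: row 2 has {A,C,D}; column 3 has {A,C,D}; that leaves B.
At row 3, column 1: row 3 has {C,D}; column 1 has {B,C,D}; that leaves A.
At row 3, column 2: row 3 has {A,C,D}; column 2 has {A,D}; that leaves B.
At row 4, column 2: row 4 has {A,B}; column 2 has {A,B,D}; that leaves C.
At row 4, column 4: row 4 has {A,B,C}; column 4 has {A,B,C}; that leaves D.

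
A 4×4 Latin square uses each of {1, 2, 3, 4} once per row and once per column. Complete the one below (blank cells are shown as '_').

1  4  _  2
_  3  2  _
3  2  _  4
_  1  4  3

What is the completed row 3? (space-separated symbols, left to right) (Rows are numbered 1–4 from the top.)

Cell (r1,c3): row 1 has {1,2,4}; column 3 has {2,4} → 3.
Cell (r2,c1): row 2 has {2,3}; column 1 has {1,3} → 4.
Cell (r2,c4): row 2 has {2,3,4}; column 4 has {2,3,4} → 1.
Cell (r3,c3): row 3 has {2,3,4}; column 3 has {2,3,4} → 1.

3 2 1 4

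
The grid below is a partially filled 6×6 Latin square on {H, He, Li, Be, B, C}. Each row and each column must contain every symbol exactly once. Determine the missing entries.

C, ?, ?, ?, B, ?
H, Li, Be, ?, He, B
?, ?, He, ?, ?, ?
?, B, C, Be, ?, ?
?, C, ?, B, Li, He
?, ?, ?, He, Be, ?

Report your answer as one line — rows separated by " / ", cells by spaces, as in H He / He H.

C He Li H B Be / H Li Be C He B / B Be He Li C H / He B C Be H Li / Be C H B Li He / Li H B He Be C

(r2,c4) = C
(r4,c5) = H
(r4,c6) = Li
(r5,c1) = Be
(r5,c3) = H
(r6,c2) = H
(r6,c6) = C
(r1,c3) = Li
(r1,c4) = H
(r1,c6) = Be
(r3,c2) = Be
(r3,c4) = Li
(r3,c5) = C
(r3,c6) = H
(r4,c1) = He
(r6,c3) = B
(r1,c2) = He
(r3,c1) = B
(r6,c1) = Li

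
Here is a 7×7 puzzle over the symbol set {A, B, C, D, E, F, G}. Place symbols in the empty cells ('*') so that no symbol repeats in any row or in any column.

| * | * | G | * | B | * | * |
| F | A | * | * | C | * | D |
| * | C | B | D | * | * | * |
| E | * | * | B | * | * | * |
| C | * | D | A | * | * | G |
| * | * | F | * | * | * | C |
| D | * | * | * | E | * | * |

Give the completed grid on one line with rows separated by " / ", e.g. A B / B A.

At row 1, column 1: row 1 has {B,G}; column 1 has {C,D,E,F}; that leaves A.
At row 2, column 3: row 2 has {A,C,D,F}; column 3 has {B,D,F,G}; that leaves E.
At row 2, column 4: row 2 has {A,C,D,E,F}; column 4 has {A,B,D}; that leaves G.
At row 2, column 6: row 2 has {A,C,D,E,F,G}; column 6 is empty so far; that leaves B.
At row 3, column 1: row 3 has {B,C,D}; column 1 has {A,C,D,E,F}; that leaves G.
At row 5, column 5: row 5 has {A,C,D,G}; column 5 has {B,C,E}; that leaves F.
At row 5, column 6: row 5 has {A,C,D,F,G}; column 6 has {B}; that leaves E.
At row 6, column 1: row 6 has {C,F}; column 1 has {A,C,D,E,F,G}; that leaves B.
At row 6, column 4: row 6 has {B,C,F}; column 4 has {A,B,D,G}; that leaves E.
At row 3, column 5: row 3 has {B,C,D,G}; column 5 has {B,C,E,F}; that leaves A.
At row 3, column 6: row 3 has {A,B,C,D,G}; column 6 has {B,E}; that leaves F.
At row 3, column 7: row 3 has {A,B,C,D,F,G}; column 7 has {C,D,G}; that leaves E.
At row 5, column 2: row 5 has {A,C,D,E,F,G}; column 2 has {A,C}; that leaves B.
At row 1, column 7: row 1 has {A,B,G}; column 7 has {C,D,E,G}; that leaves F.
At row 4, column 7: row 4 has {B,E}; column 7 has {C,D,E,F,G}; that leaves A.
At row 7, column 7: row 7 has {D,E}; column 7 has {A,C,D,E,F,G}; that leaves B.
At row 1, column 4: row 1 has {A,B,F,G}; column 4 has {A,B,D,E,G}; that leaves C.
At row 1, column 6: row 1 has {A,B,C,F,G}; column 6 has {B,E,F}; that leaves D.
At row 4, column 3: row 4 has {A,B,E}; column 3 has {B,D,E,F,G}; that leaves C.
At row 4, column 6: row 4 has {A,B,C,E}; column 6 has {B,D,E,F}; that leaves G.
At row 6, column 6: row 6 has {B,C,E,F}; column 6 has {B,D,E,F,G}; that leaves A.
At row 7, column 3: row 7 has {B,D,E}; column 3 has {B,C,D,E,F,G}; that leaves A.
At row 7, column 4: row 7 has {A,B,D,E}; column 4 has {A,B,C,D,E,G}; that leaves F.
At row 7, column 6: row 7 has {A,B,D,E,F}; column 6 has {A,B,D,E,F,G}; that leaves C.
At row 1, column 2: row 1 has {A,B,C,D,F,G}; column 2 has {A,B,C}; that leaves E.
At row 4, column 5: row 4 has {A,B,C,E,G}; column 5 has {A,B,C,E,F}; that leaves D.
At row 6, column 5: row 6 has {A,B,C,E,F}; column 5 has {A,B,C,D,E,F}; that leaves G.
At row 7, column 2: row 7 has {A,B,C,D,E,F}; column 2 has {A,B,C,E}; that leaves G.
At row 4, column 2: row 4 has {A,B,C,D,E,G}; column 2 has {A,B,C,E,G}; that leaves F.
At row 6, column 2: row 6 has {A,B,C,E,F,G}; column 2 has {A,B,C,E,F,G}; that leaves D.

A E G C B D F / F A E G C B D / G C B D A F E / E F C B D G A / C B D A F E G / B D F E G A C / D G A F E C B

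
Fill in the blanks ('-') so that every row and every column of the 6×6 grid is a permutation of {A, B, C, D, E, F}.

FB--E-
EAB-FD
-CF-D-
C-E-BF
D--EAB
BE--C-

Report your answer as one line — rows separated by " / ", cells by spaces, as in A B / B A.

F B A D E C / E A B C F D / A C F B D E / C D E A B F / D F C E A B / B E D F C A

At row 2, column 4: row 2 has {A,B,D,E,F}; column 4 has {E}; that leaves C.
At row 3, column 1: row 3 has {C,D,F}; column 1 has {B,C,D,E,F}; that leaves A.
At row 3, column 4: row 3 has {A,C,D,F}; column 4 has {C,E}; that leaves B.
At row 3, column 6: row 3 has {A,B,C,D,F}; column 6 has {B,D,F}; that leaves E.
At row 4, column 2: row 4 has {B,C,E,F}; column 2 has {A,B,C,E}; that leaves D.
At row 4, column 4: row 4 has {B,C,D,E,F}; column 4 has {B,C,E}; that leaves A.
At row 5, column 2: row 5 has {A,B,D,E}; column 2 has {A,B,C,D,E}; that leaves F.
At row 5, column 3: row 5 has {A,B,D,E,F}; column 3 has {B,E,F}; that leaves C.
At row 6, column 6: row 6 has {B,C,E}; column 6 has {B,D,E,F}; that leaves A.
At row 1, column 4: row 1 has {B,E,F}; column 4 has {A,B,C,E}; that leaves D.
At row 1, column 6: row 1 has {B,D,E,F}; column 6 has {A,B,D,E,F}; that leaves C.
At row 6, column 3: row 6 has {A,B,C,E}; column 3 has {B,C,E,F}; that leaves D.
At row 6, column 4: row 6 has {A,B,C,D,E}; column 4 has {A,B,C,D,E}; that leaves F.
At row 1, column 3: row 1 has {B,C,D,E,F}; column 3 has {B,C,D,E,F}; that leaves A.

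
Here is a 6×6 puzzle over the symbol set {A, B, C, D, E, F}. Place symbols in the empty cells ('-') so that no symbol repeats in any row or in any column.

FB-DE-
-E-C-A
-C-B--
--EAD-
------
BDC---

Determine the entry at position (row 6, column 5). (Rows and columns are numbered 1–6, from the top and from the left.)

At row 1, column 3: row 1 has {B,D,E,F}; column 3 has {C,E}; that leaves A.
At row 1, column 6: row 1 has {A,B,D,E,F}; column 6 has {A}; that leaves C.
At row 2, column 1: row 2 has {A,C,E}; column 1 has {B,F}; that leaves D.
At row 4, column 1: row 4 has {A,D,E}; column 1 has {B,D,F}; that leaves C.
At row 4, column 2: row 4 has {A,C,D,E}; column 2 has {B,C,D,E}; that leaves F.
At row 4, column 6: row 4 has {A,C,D,E,F}; column 6 has {A,C}; that leaves B.
At row 5, column 2: row 5 is empty so far; column 2 has {B,C,D,E,F}; that leaves A.
At row 5, column 1: row 5 has {A}; column 1 has {B,C,D,F}; that leaves E.
At row 5, column 4: row 5 has {A,E}; column 4 has {A,B,C,D}; that leaves F.
At row 5, column 6: row 5 has {A,E,F}; column 6 has {A,B,C}; that leaves D.
At row 6, column 4: row 6 has {B,C,D}; column 4 has {A,B,C,D,F}; that leaves E.
At row 6, column 6: row 6 has {B,C,D,E}; column 6 has {A,B,C,D}; that leaves F.
At row 3, column 1: row 3 has {B,C}; column 1 has {B,C,D,E,F}; that leaves A.
At row 3, column 5: row 3 has {A,B,C}; column 5 has {D,E}; that leaves F.
At row 3, column 6: row 3 has {A,B,C,F}; column 6 has {A,B,C,D,F}; that leaves E.
At row 5, column 3: row 5 has {A,D,E,F}; column 3 has {A,C,E}; that leaves B.
At row 5, column 5: row 5 has {A,B,D,E,F}; column 5 has {D,E,F}; that leaves C.
At row 6, column 5: row 6 has {B,C,D,E,F}; column 5 has {C,D,E,F}; that leaves A.

A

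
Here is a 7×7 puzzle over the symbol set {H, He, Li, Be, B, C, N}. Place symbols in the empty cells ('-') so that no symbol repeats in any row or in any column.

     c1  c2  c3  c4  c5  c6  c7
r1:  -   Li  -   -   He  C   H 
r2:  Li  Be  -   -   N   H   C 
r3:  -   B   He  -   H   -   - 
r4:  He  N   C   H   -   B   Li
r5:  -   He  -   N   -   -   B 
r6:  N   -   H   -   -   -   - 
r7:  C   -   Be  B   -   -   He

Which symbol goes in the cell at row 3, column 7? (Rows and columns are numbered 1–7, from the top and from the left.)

N

Cell (r1,c4): row 1 has {H,He,Li,C}; column 4 has {H,B,N} → Be.
Cell (r2,c3): row 2 has {H,Li,Be,C,N}; column 3 has {H,He,Be,C} → B.
Cell (r2,c4): row 2 has {H,Li,Be,B,C,N}; column 4 has {H,Be,B,N} → He.
Cell (r3,c1): row 3 has {H,He,B}; column 1 has {He,Li,C,N} → Be.
Cell (r3,c7): row 3 has {H,He,Be,B}; column 7 has {H,He,Li,B,C} → N.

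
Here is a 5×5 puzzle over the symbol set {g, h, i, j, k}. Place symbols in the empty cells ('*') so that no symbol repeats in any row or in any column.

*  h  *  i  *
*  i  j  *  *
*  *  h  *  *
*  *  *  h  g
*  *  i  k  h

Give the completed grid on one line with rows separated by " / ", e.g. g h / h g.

k h g i j / h i j g k / g k h j i / i j k h g / j g i k h

(r2,c4) = g
(r2,c5) = k
(r3,c4) = j
(r3,c5) = i
(r4,c3) = k
(r1,c3) = g
(r1,c5) = j
(r2,c1) = h
(r4,c2) = j
(r5,c2) = g
(r1,c1) = k
(r3,c1) = g
(r3,c2) = k
(r4,c1) = i
(r5,c1) = j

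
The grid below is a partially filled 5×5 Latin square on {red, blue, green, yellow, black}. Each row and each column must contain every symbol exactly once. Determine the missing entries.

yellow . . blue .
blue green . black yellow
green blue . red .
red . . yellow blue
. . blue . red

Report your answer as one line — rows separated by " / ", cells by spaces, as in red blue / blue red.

yellow red black blue green / blue green red black yellow / green blue yellow red black / red black green yellow blue / black yellow blue green red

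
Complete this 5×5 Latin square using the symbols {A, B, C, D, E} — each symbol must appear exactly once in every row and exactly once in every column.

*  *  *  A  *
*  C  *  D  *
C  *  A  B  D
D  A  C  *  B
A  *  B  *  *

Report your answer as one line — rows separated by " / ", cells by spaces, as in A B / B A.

E B D A C / B C E D A / C E A B D / D A C E B / A D B C E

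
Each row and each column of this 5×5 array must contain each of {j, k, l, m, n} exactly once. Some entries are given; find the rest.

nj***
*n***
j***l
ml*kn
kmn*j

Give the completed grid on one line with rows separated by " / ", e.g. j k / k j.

n j l m k / l n k j m / j k m n l / m l j k n / k m n l j

(r2,c1) = l
(r3,c2) = k
(r3,c3) = m
(r3,c4) = n
(r4,c3) = j
(r5,c4) = l
(r1,c4) = m
(r1,c5) = k
(r2,c3) = k
(r2,c4) = j
(r2,c5) = m
(r1,c3) = l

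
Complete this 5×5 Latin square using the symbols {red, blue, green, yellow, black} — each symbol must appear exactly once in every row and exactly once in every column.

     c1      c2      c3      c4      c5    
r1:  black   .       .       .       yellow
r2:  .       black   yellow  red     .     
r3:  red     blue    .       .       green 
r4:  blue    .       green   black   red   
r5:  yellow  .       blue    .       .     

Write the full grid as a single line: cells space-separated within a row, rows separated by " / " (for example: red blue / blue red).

black green red blue yellow / green black yellow red blue / red blue black yellow green / blue yellow green black red / yellow red blue green black

Cell (r1,c3): row 1 has {yellow,black}; column 3 has {blue,green,yellow} → red.
Cell (r2,c1): row 2 has {red,yellow,black}; column 1 has {red,blue,yellow,black} → green.
Cell (r2,c5): row 2 has {red,green,yellow,black}; column 5 has {red,green,yellow} → blue.
Cell (r3,c3): row 3 has {red,blue,green}; column 3 has {red,blue,green,yellow} → black.
Cell (r3,c4): row 3 has {red,blue,green,black}; column 4 has {red,black} → yellow.
Cell (r4,c2): row 4 has {red,blue,green,black}; column 2 has {blue,black} → yellow.
Cell (r5,c4): row 5 has {blue,yellow}; column 4 has {red,yellow,black} → green.
Cell (r5,c5): row 5 has {blue,green,yellow}; column 5 has {red,blue,green,yellow} → black.
Cell (r1,c2): row 1 has {red,yellow,black}; column 2 has {blue,yellow,black} → green.
Cell (r1,c4): row 1 has {red,green,yellow,black}; column 4 has {red,green,yellow,black} → blue.
Cell (r5,c2): row 5 has {blue,green,yellow,black}; column 2 has {blue,green,yellow,black} → red.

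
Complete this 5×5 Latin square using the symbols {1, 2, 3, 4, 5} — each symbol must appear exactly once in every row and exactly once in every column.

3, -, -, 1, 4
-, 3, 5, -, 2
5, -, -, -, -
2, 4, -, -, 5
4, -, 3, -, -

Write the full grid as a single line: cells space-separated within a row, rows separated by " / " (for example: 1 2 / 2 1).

3 5 2 1 4 / 1 3 5 4 2 / 5 1 4 2 3 / 2 4 1 3 5 / 4 2 3 5 1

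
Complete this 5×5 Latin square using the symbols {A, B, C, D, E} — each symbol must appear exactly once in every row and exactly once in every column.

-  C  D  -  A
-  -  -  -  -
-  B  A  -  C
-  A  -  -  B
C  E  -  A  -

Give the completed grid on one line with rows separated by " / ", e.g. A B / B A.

B C D E A / A D C B E / E B A D C / D A E C B / C E B A D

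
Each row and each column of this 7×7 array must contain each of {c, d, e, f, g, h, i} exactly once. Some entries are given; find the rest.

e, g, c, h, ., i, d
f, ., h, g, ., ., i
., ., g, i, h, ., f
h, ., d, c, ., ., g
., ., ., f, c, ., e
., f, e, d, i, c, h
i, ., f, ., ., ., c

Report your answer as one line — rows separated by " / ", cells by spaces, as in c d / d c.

e g c h f i d / f c h g d e i / c e g i h d f / h i d c e f g / d h i f c g e / g f e d i c h / i d f e g h c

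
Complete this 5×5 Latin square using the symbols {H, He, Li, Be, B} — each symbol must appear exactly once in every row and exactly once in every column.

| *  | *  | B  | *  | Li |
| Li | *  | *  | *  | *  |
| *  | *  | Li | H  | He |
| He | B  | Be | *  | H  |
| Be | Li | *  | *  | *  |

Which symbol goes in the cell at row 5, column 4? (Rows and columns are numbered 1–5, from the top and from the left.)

He

Cell (r1,c1): row 1 has {Li,B}; column 1 has {He,Li,Be} → H.
Cell (r3,c1): row 3 has {H,He,Li}; column 1 has {H,He,Li,Be} → B.
Cell (r3,c2): row 3 has {H,He,Li,B}; column 2 has {Li,B} → Be.
Cell (r4,c4): row 4 has {H,He,Be,B}; column 4 has {H} → Li.
Cell (r5,c5): row 5 has {Li,Be}; column 5 has {H,He,Li} → B.
Cell (r1,c2): row 1 has {H,Li,B}; column 2 has {Li,Be,B} → He.
Cell (r1,c4): row 1 has {H,He,Li,B}; column 4 has {H,Li} → Be.
Cell (r2,c2): row 2 has {Li}; column 2 has {He,Li,Be,B} → H.
Cell (r2,c3): row 2 has {H,Li}; column 3 has {Li,Be,B} → He.
Cell (r2,c4): row 2 has {H,He,Li}; column 4 has {H,Li,Be} → B.
Cell (r2,c5): row 2 has {H,He,Li,B}; column 5 has {H,He,Li,B} → Be.
Cell (r5,c3): row 5 has {Li,Be,B}; column 3 has {He,Li,Be,B} → H.
Cell (r5,c4): row 5 has {H,Li,Be,B}; column 4 has {H,Li,Be,B} → He.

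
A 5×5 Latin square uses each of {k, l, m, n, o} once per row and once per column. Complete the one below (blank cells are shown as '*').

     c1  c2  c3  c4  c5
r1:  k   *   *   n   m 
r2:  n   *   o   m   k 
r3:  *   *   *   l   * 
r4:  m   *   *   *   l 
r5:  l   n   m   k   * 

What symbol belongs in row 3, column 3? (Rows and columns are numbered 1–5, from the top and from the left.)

k

(r1,c3): row 1 has {k,m,n}; column 3 has {m,o}, so it must be l.
(r2,c2): row 2 has {k,m,n,o}; column 2 has {n}, so it must be l.
(r3,c1): row 3 has {l}; column 1 has {k,l,m,n}, so it must be o.
(r3,c5): row 3 has {l,o}; column 5 has {k,l,m}, so it must be n.
(r4,c4): row 4 has {l,m}; column 4 has {k,l,m,n}, so it must be o.
(r5,c5): row 5 has {k,l,m,n}; column 5 has {k,l,m,n}, so it must be o.
(r1,c2): row 1 has {k,l,m,n}; column 2 has {l,n}, so it must be o.
(r3,c3): row 3 has {l,n,o}; column 3 has {l,m,o}, so it must be k.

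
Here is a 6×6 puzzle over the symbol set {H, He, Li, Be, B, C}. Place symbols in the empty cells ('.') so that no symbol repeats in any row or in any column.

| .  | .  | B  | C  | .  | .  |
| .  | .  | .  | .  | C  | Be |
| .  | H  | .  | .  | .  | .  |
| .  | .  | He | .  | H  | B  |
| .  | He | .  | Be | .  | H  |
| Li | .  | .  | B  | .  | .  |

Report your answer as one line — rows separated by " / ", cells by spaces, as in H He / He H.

H Li B C Be He / He B Li H C Be / C H Be He B Li / Be C He Li H B / B He C Be Li H / Li Be H B He C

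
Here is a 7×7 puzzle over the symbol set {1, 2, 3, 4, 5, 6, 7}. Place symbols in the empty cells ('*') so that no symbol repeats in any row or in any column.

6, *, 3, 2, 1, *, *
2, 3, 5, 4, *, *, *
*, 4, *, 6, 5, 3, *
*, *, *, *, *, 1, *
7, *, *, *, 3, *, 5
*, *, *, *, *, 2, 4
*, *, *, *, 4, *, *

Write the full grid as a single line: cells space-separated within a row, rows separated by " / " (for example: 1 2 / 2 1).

row 1 has {1,2,3,6}; column 7 has {4,5} — only 7 is left for (r1,c7).
row 3 has {3,4,5,6}; column 1 has {2,6,7} — only 1 is left for (r3,c1).
row 3 has {1,3,4,5,6}; column 7 has {4,5,7} — only 2 is left for (r3,c7).
row 5 has {3,5,7}; column 4 has {2,4,6} — only 1 is left for (r5,c4).
row 1 has {1,2,3,6,7}; column 2 has {3,4} — only 5 is left for (r1,c2).
row 1 has {1,2,3,5,6,7}; column 6 has {1,2,3} — only 4 is left for (r1,c6).
row 3 has {1,2,3,4,5,6}; column 3 has {3,5} — only 7 is left for (r3,c3).
row 5 has {1,3,5,7}; column 6 has {1,2,3,4} — only 6 is left for (r5,c6).
row 2 has {2,3,4,5}; column 6 has {1,2,3,4,6} — only 7 is left for (r2,c6).
row 5 has {1,3,5,6,7}; column 2 has {3,4,5} — only 2 is left for (r5,c2).
row 5 has {1,2,3,5,6,7}; column 3 has {3,5,7} — only 4 is left for (r5,c3).
row 7 has {4}; column 6 has {1,2,3,4,6,7} — only 5 is left for (r7,c6).
row 2 has {2,3,4,5,7}; column 5 has {1,3,4,5} — only 6 is left for (r2,c5).
row 2 has {2,3,4,5,6,7}; column 7 has {2,4,5,7} — only 1 is left for (r2,c7).
row 6 has {2,4}; column 5 has {1,3,4,5,6} — only 7 is left for (r6,c5).
row 7 has {4,5}; column 1 has {1,2,6,7} — only 3 is left for (r7,c1).
row 7 has {3,4,5}; column 4 has {1,2,4,6} — only 7 is left for (r7,c4).
row 7 has {3,4,5,7}; column 7 has {1,2,4,5,7} — only 6 is left for (r7,c7).
row 4 has {1}; column 5 has {1,3,4,5,6,7} — only 2 is left for (r4,c5).
row 4 has {1,2}; column 7 has {1,2,4,5,6,7} — only 3 is left for (r4,c7).
row 6 has {2,4,7}; column 1 has {1,2,3,6,7} — only 5 is left for (r6,c1).
row 6 has {2,4,5,7}; column 4 has {1,2,4,6,7} — only 3 is left for (r6,c4).
row 7 has {3,4,5,6,7}; column 2 has {2,3,4,5} — only 1 is left for (r7,c2).
row 7 has {1,3,4,5,6,7}; column 3 has {3,4,5,7} — only 2 is left for (r7,c3).
row 4 has {1,2,3}; column 1 has {1,2,3,5,6,7} — only 4 is left for (r4,c1).
row 4 has {1,2,3,4}; column 3 has {2,3,4,5,7} — only 6 is left for (r4,c3).
row 4 has {1,2,3,4,6}; column 4 has {1,2,3,4,6,7} — only 5 is left for (r4,c4).
row 6 has {2,3,4,5,7}; column 2 has {1,2,3,4,5} — only 6 is left for (r6,c2).
row 6 has {2,3,4,5,6,7}; column 3 has {2,3,4,5,6,7} — only 1 is left for (r6,c3).
row 4 has {1,2,3,4,5,6}; column 2 has {1,2,3,4,5,6} — only 7 is left for (r4,c2).

6 5 3 2 1 4 7 / 2 3 5 4 6 7 1 / 1 4 7 6 5 3 2 / 4 7 6 5 2 1 3 / 7 2 4 1 3 6 5 / 5 6 1 3 7 2 4 / 3 1 2 7 4 5 6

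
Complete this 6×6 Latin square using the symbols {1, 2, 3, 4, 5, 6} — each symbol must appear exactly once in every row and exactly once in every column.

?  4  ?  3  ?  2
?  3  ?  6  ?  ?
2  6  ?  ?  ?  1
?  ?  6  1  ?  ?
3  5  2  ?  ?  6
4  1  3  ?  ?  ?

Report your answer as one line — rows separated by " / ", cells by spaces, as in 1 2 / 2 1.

6 4 1 3 5 2 / 1 3 5 6 2 4 / 2 6 4 5 3 1 / 5 2 6 1 4 3 / 3 5 2 4 1 6 / 4 1 3 2 6 5

At row 4, column 1: row 4 has {1,6}; column 1 has {2,3,4}; that leaves 5.
At row 4, column 2: row 4 has {1,5,6}; column 2 has {1,3,4,5,6}; that leaves 2.
At row 5, column 4: row 5 has {2,3,5,6}; column 4 has {1,3,6}; that leaves 4.
At row 5, column 5: row 5 has {2,3,4,5,6}; column 5 is empty so far; that leaves 1.
At row 6, column 6: row 6 has {1,3,4}; column 6 has {1,2,6}; that leaves 5.
At row 2, column 1: row 2 has {3,6}; column 1 has {2,3,4,5}; that leaves 1.
At row 2, column 6: row 2 has {1,3,6}; column 6 has {1,2,5,6}; that leaves 4.
At row 3, column 4: row 3 has {1,2,6}; column 4 has {1,3,4,6}; that leaves 5.
At row 4, column 6: row 4 has {1,2,5,6}; column 6 has {1,2,4,5,6}; that leaves 3.
At row 6, column 4: row 6 has {1,3,4,5}; column 4 has {1,3,4,5,6}; that leaves 2.
At row 6, column 5: row 6 has {1,2,3,4,5}; column 5 has {1}; that leaves 6.
At row 1, column 1: row 1 has {2,3,4}; column 1 has {1,2,3,4,5}; that leaves 6.
At row 1, column 5: row 1 has {2,3,4,6}; column 5 has {1,6}; that leaves 5.
At row 2, column 3: row 2 has {1,3,4,6}; column 3 has {2,3,6}; that leaves 5.
At row 2, column 5: row 2 has {1,3,4,5,6}; column 5 has {1,5,6}; that leaves 2.
At row 3, column 3: row 3 has {1,2,5,6}; column 3 has {2,3,5,6}; that leaves 4.
At row 3, column 5: row 3 has {1,2,4,5,6}; column 5 has {1,2,5,6}; that leaves 3.
At row 4, column 5: row 4 has {1,2,3,5,6}; column 5 has {1,2,3,5,6}; that leaves 4.
At row 1, column 3: row 1 has {2,3,4,5,6}; column 3 has {2,3,4,5,6}; that leaves 1.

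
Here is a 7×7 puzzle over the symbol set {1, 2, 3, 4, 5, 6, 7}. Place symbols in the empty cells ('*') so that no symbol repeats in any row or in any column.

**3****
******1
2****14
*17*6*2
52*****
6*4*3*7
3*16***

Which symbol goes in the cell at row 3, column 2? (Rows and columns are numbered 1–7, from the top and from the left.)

(r4,c1) = 4
(r5,c3) = 6
(r5,c7) = 3
(r6,c2) = 5
(r6,c6) = 2
(r7,c7) = 5
(r1,c7) = 6
(r2,c1) = 7
(r3,c3) = 5
(r3,c5) = 7
(r6,c4) = 1
(r1,c1) = 1
(r2,c3) = 2
(r3,c4) = 3
(r4,c4) = 5
(r4,c6) = 3
(r2,c4) = 4
(r2,c5) = 5
(r2,c6) = 6
(r3,c2) = 6

6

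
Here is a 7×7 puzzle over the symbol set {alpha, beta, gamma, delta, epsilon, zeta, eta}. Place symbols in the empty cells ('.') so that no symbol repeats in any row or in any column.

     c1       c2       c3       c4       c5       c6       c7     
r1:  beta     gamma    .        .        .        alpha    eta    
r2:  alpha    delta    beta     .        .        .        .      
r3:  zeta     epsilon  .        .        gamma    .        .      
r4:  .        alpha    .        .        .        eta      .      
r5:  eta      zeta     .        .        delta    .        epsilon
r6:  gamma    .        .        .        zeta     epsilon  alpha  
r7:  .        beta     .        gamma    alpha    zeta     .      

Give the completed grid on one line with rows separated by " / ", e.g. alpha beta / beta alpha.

At row 1, column 5: row 1 has {alpha,beta,gamma,eta}; column 5 has {alpha,gamma,delta,zeta}; that leaves epsilon.
At row 2, column 5: row 2 has {alpha,beta,delta}; column 5 has {alpha,gamma,delta,epsilon,zeta}; that leaves eta.
At row 2, column 6: row 2 has {alpha,beta,delta,eta}; column 6 has {alpha,epsilon,zeta,eta}; that leaves gamma.
At row 2, column 7: row 2 has {alpha,beta,gamma,delta,eta}; column 7 has {alpha,epsilon,eta}; that leaves zeta.
At row 4, column 5: row 4 has {alpha,eta}; column 5 has {alpha,gamma,delta,epsilon,zeta,eta}; that leaves beta.
At row 5, column 6: row 5 has {delta,epsilon,zeta,eta}; column 6 has {alpha,gamma,epsilon,zeta,eta}; that leaves beta.
At row 6, column 2: row 6 has {alpha,gamma,epsilon,zeta}; column 2 has {alpha,beta,gamma,delta,epsilon,zeta}; that leaves eta.
At row 6, column 3: row 6 has {alpha,gamma,epsilon,zeta,eta}; column 3 has {beta}; that leaves delta.
At row 6, column 4: row 6 has {alpha,gamma,delta,epsilon,zeta,eta}; column 4 has {gamma}; that leaves beta.
At row 7, column 7: row 7 has {alpha,beta,gamma,zeta}; column 7 has {alpha,epsilon,zeta,eta}; that leaves delta.
At row 1, column 3: row 1 has {alpha,beta,gamma,epsilon,eta}; column 3 has {beta,delta}; that leaves zeta.
At row 1, column 4: row 1 has {alpha,beta,gamma,epsilon,zeta,eta}; column 4 has {beta,gamma}; that leaves delta.
At row 2, column 4: row 2 has {alpha,beta,gamma,delta,zeta,eta}; column 4 has {beta,gamma,delta}; that leaves epsilon.
At row 3, column 6: row 3 has {gamma,epsilon,zeta}; column 6 has {alpha,beta,gamma,epsilon,zeta,eta}; that leaves delta.
At row 3, column 7: row 3 has {gamma,delta,epsilon,zeta}; column 7 has {alpha,delta,epsilon,zeta,eta}; that leaves beta.
At row 4, column 4: row 4 has {alpha,beta,eta}; column 4 has {beta,gamma,delta,epsilon}; that leaves zeta.
At row 4, column 7: row 4 has {alpha,beta,zeta,eta}; column 7 has {alpha,beta,delta,epsilon,zeta,eta}; that leaves gamma.
At row 5, column 4: row 5 has {beta,delta,epsilon,zeta,eta}; column 4 has {beta,gamma,delta,epsilon,zeta}; that leaves alpha.
At row 7, column 1: row 7 has {alpha,beta,gamma,delta,zeta}; column 1 has {alpha,beta,gamma,zeta,eta}; that leaves epsilon.
At row 7, column 3: row 7 has {alpha,beta,gamma,delta,epsilon,zeta}; column 3 has {beta,delta,zeta}; that leaves eta.
At row 3, column 3: row 3 has {beta,gamma,delta,epsilon,zeta}; column 3 has {beta,delta,zeta,eta}; that leaves alpha.
At row 3, column 4: row 3 has {alpha,beta,gamma,delta,epsilon,zeta}; column 4 has {alpha,beta,gamma,delta,epsilon,zeta}; that leaves eta.
At row 4, column 1: row 4 has {alpha,beta,gamma,zeta,eta}; column 1 has {alpha,beta,gamma,epsilon,zeta,eta}; that leaves delta.
At row 4, column 3: row 4 has {alpha,beta,gamma,delta,zeta,eta}; column 3 has {alpha,beta,delta,zeta,eta}; that leaves epsilon.
At row 5, column 3: row 5 has {alpha,beta,delta,epsilon,zeta,eta}; column 3 has {alpha,beta,delta,epsilon,zeta,eta}; that leaves gamma.

beta gamma zeta delta epsilon alpha eta / alpha delta beta epsilon eta gamma zeta / zeta epsilon alpha eta gamma delta beta / delta alpha epsilon zeta beta eta gamma / eta zeta gamma alpha delta beta epsilon / gamma eta delta beta zeta epsilon alpha / epsilon beta eta gamma alpha zeta delta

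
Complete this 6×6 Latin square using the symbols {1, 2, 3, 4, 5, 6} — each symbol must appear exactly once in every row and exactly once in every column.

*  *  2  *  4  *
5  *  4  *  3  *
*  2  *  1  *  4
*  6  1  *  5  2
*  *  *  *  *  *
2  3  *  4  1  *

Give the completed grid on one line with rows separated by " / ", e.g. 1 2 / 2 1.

row 2 has {3,4,5}; column 2 has {2,3,6} — only 1 is left for (r2,c2).
row 2 has {1,3,4,5}; column 6 has {2,4} — only 6 is left for (r2,c6).
row 3 has {1,2,4}; column 5 has {1,3,4,5} — only 6 is left for (r3,c5).
row 4 has {1,2,5,6}; column 4 has {1,4} — only 3 is left for (r4,c4).
row 5 is empty so far; column 5 has {1,3,4,5,6} — only 2 is left for (r5,c5).
row 6 has {1,2,3,4}; column 6 has {2,4,6} — only 5 is left for (r6,c6).
row 1 has {2,4}; column 2 has {1,2,3,6} — only 5 is left for (r1,c2).
row 1 has {2,4,5}; column 4 has {1,3,4} — only 6 is left for (r1,c4).
row 2 has {1,3,4,5,6}; column 4 has {1,3,4,6} — only 2 is left for (r2,c4).
row 3 has {1,2,4,6}; column 1 has {2,5} — only 3 is left for (r3,c1).
row 3 has {1,2,3,4,6}; column 3 has {1,2,4} — only 5 is left for (r3,c3).
row 4 has {1,2,3,5,6}; column 1 has {2,3,5} — only 4 is left for (r4,c1).
row 5 has {2}; column 2 has {1,2,3,5,6} — only 4 is left for (r5,c2).
row 5 has {2,4}; column 4 has {1,2,3,4,6} — only 5 is left for (r5,c4).
row 6 has {1,2,3,4,5}; column 3 has {1,2,4,5} — only 6 is left for (r6,c3).
row 1 has {2,4,5,6}; column 1 has {2,3,4,5} — only 1 is left for (r1,c1).
row 1 has {1,2,4,5,6}; column 6 has {2,4,5,6} — only 3 is left for (r1,c6).
row 5 has {2,4,5}; column 1 has {1,2,3,4,5} — only 6 is left for (r5,c1).
row 5 has {2,4,5,6}; column 3 has {1,2,4,5,6} — only 3 is left for (r5,c3).
row 5 has {2,3,4,5,6}; column 6 has {2,3,4,5,6} — only 1 is left for (r5,c6).

1 5 2 6 4 3 / 5 1 4 2 3 6 / 3 2 5 1 6 4 / 4 6 1 3 5 2 / 6 4 3 5 2 1 / 2 3 6 4 1 5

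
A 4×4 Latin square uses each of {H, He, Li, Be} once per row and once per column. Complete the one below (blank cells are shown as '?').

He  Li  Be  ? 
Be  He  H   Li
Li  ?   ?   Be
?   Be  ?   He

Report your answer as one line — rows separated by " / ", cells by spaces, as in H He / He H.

(r1,c4) = H
(r3,c2) = H
(r3,c3) = He
(r4,c1) = H
(r4,c3) = Li

He Li Be H / Be He H Li / Li H He Be / H Be Li He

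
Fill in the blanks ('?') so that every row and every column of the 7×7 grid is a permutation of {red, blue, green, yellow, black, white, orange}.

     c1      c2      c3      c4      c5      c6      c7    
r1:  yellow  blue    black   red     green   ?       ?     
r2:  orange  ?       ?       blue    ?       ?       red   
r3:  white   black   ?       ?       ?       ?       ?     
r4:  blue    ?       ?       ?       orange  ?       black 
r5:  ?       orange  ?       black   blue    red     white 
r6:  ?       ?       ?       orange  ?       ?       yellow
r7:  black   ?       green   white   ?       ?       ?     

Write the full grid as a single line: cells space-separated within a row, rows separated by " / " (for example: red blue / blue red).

yellow blue black red green white orange / orange yellow white blue black green red / white black orange yellow red blue green / blue white red green orange yellow black / green orange yellow black blue red white / red green blue orange white black yellow / black red green white yellow orange blue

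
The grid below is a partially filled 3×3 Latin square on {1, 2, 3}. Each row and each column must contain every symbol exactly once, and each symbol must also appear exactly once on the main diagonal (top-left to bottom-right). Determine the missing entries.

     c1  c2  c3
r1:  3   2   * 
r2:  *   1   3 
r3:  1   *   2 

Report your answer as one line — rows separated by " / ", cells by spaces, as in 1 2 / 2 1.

3 2 1 / 2 1 3 / 1 3 2

At row 1, column 3: row 1 has {2,3}; column 3 has {2,3}; that leaves 1.
At row 2, column 1: row 2 has {1,3}; column 1 has {1,3}; that leaves 2.
At row 3, column 2: row 3 has {1,2}; column 2 has {1,2}; that leaves 3.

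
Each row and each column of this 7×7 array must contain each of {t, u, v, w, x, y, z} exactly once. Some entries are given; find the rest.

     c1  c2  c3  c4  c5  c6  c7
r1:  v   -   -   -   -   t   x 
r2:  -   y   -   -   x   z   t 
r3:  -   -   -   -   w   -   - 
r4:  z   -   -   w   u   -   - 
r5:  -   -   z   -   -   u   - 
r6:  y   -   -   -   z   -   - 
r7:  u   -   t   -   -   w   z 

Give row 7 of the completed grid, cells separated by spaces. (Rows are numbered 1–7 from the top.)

u x t y v w z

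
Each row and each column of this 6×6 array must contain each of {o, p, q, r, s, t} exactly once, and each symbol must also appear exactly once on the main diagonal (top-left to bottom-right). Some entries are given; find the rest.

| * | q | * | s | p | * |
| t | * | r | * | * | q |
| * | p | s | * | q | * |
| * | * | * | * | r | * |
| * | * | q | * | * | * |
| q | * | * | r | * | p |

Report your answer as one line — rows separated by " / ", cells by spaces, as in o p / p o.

r q o s p t / t o r p s q / o p s t q r / s t p q r o / p r q o t s / q s t r o p

Cell (r2,c2): row 2 has {q,r,t}; column 2 has {p,q}; the diagonal has {p,s} → o.
Cell (r2,c4): row 2 has {o,q,r,t}; column 4 has {r,s} → p.
Cell (r2,c5): row 2 has {o,p,q,r,t}; column 5 has {p,q,r} → s.
Cell (r5,c5): row 5 has {q}; column 5 has {p,q,r,s}; the diagonal has {o,p,s} → t.
Cell (r6,c5): row 6 has {p,q,r}; column 5 has {p,q,r,s,t} → o.
Cell (r1,c1): row 1 has {p,q,s}; column 1 has {q,t}; the diagonal has {o,p,s,t} → r.
Cell (r3,c1): row 3 has {p,q,s}; column 1 has {q,r,t} → o.
Cell (r3,c4): row 3 has {o,p,q,s}; column 4 has {p,r,s} → t.
Cell (r3,c6): row 3 has {o,p,q,s,t}; column 6 has {p,q} → r.
Cell (r4,c4): row 4 has {r}; column 4 has {p,r,s,t}; the diagonal has {o,p,r,s,t} → q.
Cell (r5,c4): row 5 has {q,t}; column 4 has {p,q,r,s,t} → o.
Cell (r5,c6): row 5 has {o,q,t}; column 6 has {p,q,r} → s.
Cell (r6,c3): row 6 has {o,p,q,r}; column 3 has {q,r,s} → t.
Cell (r1,c3): row 1 has {p,q,r,s}; column 3 has {q,r,s,t} → o.
Cell (r1,c6): row 1 has {o,p,q,r,s}; column 6 has {p,q,r,s} → t.
Cell (r4,c3): row 4 has {q,r}; column 3 has {o,q,r,s,t} → p.
Cell (r4,c6): row 4 has {p,q,r}; column 6 has {p,q,r,s,t} → o.
Cell (r5,c1): row 5 has {o,q,s,t}; column 1 has {o,q,r,t} → p.
Cell (r5,c2): row 5 has {o,p,q,s,t}; column 2 has {o,p,q} → r.
Cell (r6,c2): row 6 has {o,p,q,r,t}; column 2 has {o,p,q,r} → s.
Cell (r4,c1): row 4 has {o,p,q,r}; column 1 has {o,p,q,r,t} → s.
Cell (r4,c2): row 4 has {o,p,q,r,s}; column 2 has {o,p,q,r,s} → t.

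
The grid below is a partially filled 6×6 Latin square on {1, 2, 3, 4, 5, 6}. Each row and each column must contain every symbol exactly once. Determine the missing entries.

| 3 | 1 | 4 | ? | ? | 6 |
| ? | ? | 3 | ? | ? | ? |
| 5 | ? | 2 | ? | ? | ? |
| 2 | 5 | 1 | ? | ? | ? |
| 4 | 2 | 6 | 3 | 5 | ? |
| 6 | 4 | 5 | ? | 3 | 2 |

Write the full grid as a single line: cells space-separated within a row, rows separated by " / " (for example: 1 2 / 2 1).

row 1 has {1,3,4,6}; column 5 has {3,5} — only 2 is left for (r1,c5).
row 2 has {3}; column 1 has {2,3,4,5,6} — only 1 is left for (r2,c1).
row 2 has {1,3}; column 2 has {1,2,4,5} — only 6 is left for (r2,c2).
row 2 has {1,3,6}; column 5 has {2,3,5} — only 4 is left for (r2,c5).
row 2 has {1,3,4,6}; column 6 has {2,6} — only 5 is left for (r2,c6).
row 3 has {2,5}; column 2 has {1,2,4,5,6} — only 3 is left for (r3,c2).
row 4 has {1,2,5}; column 5 has {2,3,4,5} — only 6 is left for (r4,c5).
row 5 has {2,3,4,5,6}; column 6 has {2,5,6} — only 1 is left for (r5,c6).
row 6 has {2,3,4,5,6}; column 4 has {3} — only 1 is left for (r6,c4).
row 1 has {1,2,3,4,6}; column 4 has {1,3} — only 5 is left for (r1,c4).
row 2 has {1,3,4,5,6}; column 4 has {1,3,5} — only 2 is left for (r2,c4).
row 3 has {2,3,5}; column 5 has {2,3,4,5,6} — only 1 is left for (r3,c5).
row 3 has {1,2,3,5}; column 6 has {1,2,5,6} — only 4 is left for (r3,c6).
row 4 has {1,2,5,6}; column 4 has {1,2,3,5} — only 4 is left for (r4,c4).
row 4 has {1,2,4,5,6}; column 6 has {1,2,4,5,6} — only 3 is left for (r4,c6).
row 3 has {1,2,3,4,5}; column 4 has {1,2,3,4,5} — only 6 is left for (r3,c4).

3 1 4 5 2 6 / 1 6 3 2 4 5 / 5 3 2 6 1 4 / 2 5 1 4 6 3 / 4 2 6 3 5 1 / 6 4 5 1 3 2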